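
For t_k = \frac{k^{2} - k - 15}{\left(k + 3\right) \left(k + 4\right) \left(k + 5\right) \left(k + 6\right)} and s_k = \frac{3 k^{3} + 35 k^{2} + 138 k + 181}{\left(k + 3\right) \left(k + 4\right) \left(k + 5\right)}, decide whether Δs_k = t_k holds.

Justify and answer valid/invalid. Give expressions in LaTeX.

s_(k+1) = (138*k + 3*(k + 1)**3 + 35*(k + 1)**2 + 319)/((k + 4)*(k + 5)*(k + 6))
s_(k+1) − s_k = (k**2 - k - 15)/(k**4 + 18*k**3 + 119*k**2 + 342*k + 360)
(s_(k+1) − s_k) − t_k = 0

Valid — Δs_k = t_k.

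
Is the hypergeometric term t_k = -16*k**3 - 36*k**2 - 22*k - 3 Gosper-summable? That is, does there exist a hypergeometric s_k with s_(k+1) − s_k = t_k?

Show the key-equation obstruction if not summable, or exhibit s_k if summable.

Compute t_(k+1)/t_k: get (16*k**3 + 84*k**2 + 142*k + 77)/(16*k**3 + 36*k**2 + 22*k + 3).
Normal form (A,B,C) = (1, 1, k**3 + 9*k**2/4 + 11*k/8 + 3/16).
Need (1)·f(k+1) − (1)·f(k) = k**3 + 9*k**2/4 + 11*k/8 + 3/16.
Degrees (0,0,3) ⇒ d ≤ 4.
Solve for f: f(k) = k*(2*k + 1)*(2*k**2 + k - 2)/16 (degree 4 ≤ 4).
Get s_k = R·t_k = k*(-4*k**3 - 4*k**2 + 3*k + 2) with R(k) = B(k−1)f(k)/C(k) = k*(2*k + 1)*(2*k**2 + k - 2)/((4*k + 3)*(4*k**2 + 6*k + 1)).
Δs = -16*k**3 - 36*k**2 - 22*k - 3, as required.

Yes. s_k = k*(-4*k**3 - 4*k**2 + 3*k + 2).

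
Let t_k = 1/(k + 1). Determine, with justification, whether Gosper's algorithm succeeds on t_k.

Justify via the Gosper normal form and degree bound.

No. Not Gosper-summable.

Ratio r(k) = (k + 1)/(k + 2).
Normal form (A,B,C) = (k + 1, k + 2, 1).
Solve (k + 1)·f(k+1) − (k + 1)·f(k) = 1.
From deg A=1, deg B=1, deg C=0: d=0.
f = c0 ⇒ A·f(k+1) − B(k−1)·f(k) − C = -1. The system {-1 = 0} is inconsistent; no antidifference.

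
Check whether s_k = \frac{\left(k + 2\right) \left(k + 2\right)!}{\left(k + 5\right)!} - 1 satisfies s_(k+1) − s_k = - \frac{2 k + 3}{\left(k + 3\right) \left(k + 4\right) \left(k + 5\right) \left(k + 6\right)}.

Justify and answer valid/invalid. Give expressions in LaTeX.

Valid: the claim telescopes to t_k.

s_(k+1) = (k + 3)*factorial(k + 3)/factorial(k + 6) - 1
s_(k+1) − s_k = -(2*k + 3)/((k + 3)*(k + 4)*(k + 5)*(k + 6))
(s_(k+1) − s_k) − t_k = 0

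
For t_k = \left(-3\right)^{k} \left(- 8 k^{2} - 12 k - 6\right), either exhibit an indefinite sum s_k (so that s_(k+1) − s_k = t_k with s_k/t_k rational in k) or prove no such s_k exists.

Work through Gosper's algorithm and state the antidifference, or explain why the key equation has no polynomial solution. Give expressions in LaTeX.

s_k = 2 \left(-3\right)^{k} k^{2}

t_(k+1)/t_k = 3*(-4*k**2 - 14*k - 13)/(4*k**2 + 6*k + 3).
Normal form (A,B,C) = (-3, 1, k**2 + 3*k/2 + 3/4).
f must satisfy (-3)·f(k+1) − (1)·f(k) = k**2 + 3*k/2 + 3/4.
Bound: deg f ≤ 2.
A polynomial solution: f(k) = -k**2/4.
So s_k = (B(k−1)f/C)·t_k = (-k**2/(4*k**2 + 6*k + 3))·t_k = 2*(-3)**k*k**2.
Check: Δs_k = 2*(-3)**k*(-k**2 - 3*(k + 1)**2). ✓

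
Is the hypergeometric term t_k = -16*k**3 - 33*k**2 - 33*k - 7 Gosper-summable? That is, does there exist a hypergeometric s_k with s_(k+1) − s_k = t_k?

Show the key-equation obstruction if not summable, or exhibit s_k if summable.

Step 1: r(k) = (16*k**3 + 81*k**2 + 147*k + 89)/(16*k**3 + 33*k**2 + 33*k + 7).
Factor: A=1; B=1; C=k**3 + 33*k**2/16 + 33*k/16 + 7/16.
Need (1)·f(k+1) − (1)·f(k) = k**3 + 33*k**2/16 + 33*k/16 + 7/16.
Degrees (0,0,3) ⇒ d ≤ 4.
A polynomial solution: f(k) = k*(4*k**3 + 3*k**2 + 4*k - 4)/16.
R(k) = B(k−1)·f(k)/C(k) = k*(4*k**3 + 3*k**2 + 4*k - 4)/(16*k**3 + 33*k**2 + 33*k + 7); s_k = R·t_k = k*(-4*k**3 - 3*k**2 - 4*k + 4).
s_(k+1) − s_k = -16*k**3 - 33*k**2 - 33*k - 7 = t_k.

Yes. s_k = k*(-4*k**3 - 3*k**2 - 4*k + 4).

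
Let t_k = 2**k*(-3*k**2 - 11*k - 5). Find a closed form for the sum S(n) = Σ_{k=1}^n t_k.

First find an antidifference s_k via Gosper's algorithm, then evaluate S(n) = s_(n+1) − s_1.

S(n) = -6*2**n*n**2 - 10*2**n*n - 6*2**n + 6

r(k) = 2*(3*k**2 + 17*k + 19)/(3*k**2 + 11*k + 5) after simplifying.
Take A(k)=2, B(k)=1, C(k)=k**2 + 11*k/3 + 5/3.
Key eq: (2)·f(k+1) = (1)·f(k) + (k**2 + 11*k/3 + 5/3).
Degrees (0,0,2) ⇒ d ≤ 2.
Coefficient equations give f(k) = (3*k**2 - k + 1)/3.
So s_k = (B(k−1)f/C)·t_k = ((3*k**2 - k + 1)/(3*k**2 + 11*k + 5))·t_k = 2**k*(-3*k**2 + k - 1).
Verify: 2**k*(-3*k**2 - 11*k - 5) matches t_k.
s_(n+1) = 2**(n + 1)*(-3*n**2 - 5*n - 3) and s_(1) = -6, so S(n) = -6*2**n*n**2 - 10*2**n*n - 6*2**n + 6.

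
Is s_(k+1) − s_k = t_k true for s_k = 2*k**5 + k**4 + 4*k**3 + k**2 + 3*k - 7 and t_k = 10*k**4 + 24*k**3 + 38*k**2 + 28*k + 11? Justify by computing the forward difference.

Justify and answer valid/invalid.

Valid: the claim telescopes to t_k.

s_(k+1) = 2*k**5 + 11*k**4 + 28*k**3 + 39*k**2 + 31*k + 4
s_(k+1) − s_k = 10*k**4 + 24*k**3 + 38*k**2 + 28*k + 11
(s_(k+1) − s_k) − t_k = 0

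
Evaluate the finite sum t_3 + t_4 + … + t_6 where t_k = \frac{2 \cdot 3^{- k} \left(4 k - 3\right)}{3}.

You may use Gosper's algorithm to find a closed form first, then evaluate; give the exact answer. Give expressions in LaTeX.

Compute t_(k+1)/t_k: get (4*k + 1)/(3*(4*k - 3)).
So A=1/3 and B=1, with C=k - 3/4.
Need (1/3)·f(k+1) − (1)·f(k) = k - 3/4.
Degrees (0,0,1) ⇒ d ≤ 1.
A polynomial solution: f(k) = -3*(4*k - 1)/8.
R(k) = B(k−1)·f(k)/C(k) = -3*(4*k - 1)/(2*(4*k - 3)); s_k = R·t_k = (1 - 4*k)/3**k.
Check: Δs_k = 2*(4*k - 3)/(3*3**k). ✓
Telescoping: Σ = s_(7) − s_(3) = -1/81 − (-11/27) = 32/81.

Σ = 32/81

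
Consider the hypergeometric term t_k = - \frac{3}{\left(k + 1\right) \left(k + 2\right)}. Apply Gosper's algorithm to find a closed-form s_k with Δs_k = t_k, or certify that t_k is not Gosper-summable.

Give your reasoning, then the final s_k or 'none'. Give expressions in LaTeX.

Compute t_(k+1)/t_k: get (k + 1)/(k + 3).
So A=k + 1 and B=k + 3, with C=1.
Key eq: (k + 1)·f(k+1) = (k + 2)·f(k) + (1).
Bound: deg f ≤ 1.
Solve for f: f(k) = k (degree 1 ≤ 1).
Then R = B(k−1)f/C = k*(k + 2), so s_k = R(k)·t_k = -3*k/(k + 1).
Verify: -3/(k**2 + 3*k + 2) matches t_k.

s_k = - \frac{3 k}{k + 1}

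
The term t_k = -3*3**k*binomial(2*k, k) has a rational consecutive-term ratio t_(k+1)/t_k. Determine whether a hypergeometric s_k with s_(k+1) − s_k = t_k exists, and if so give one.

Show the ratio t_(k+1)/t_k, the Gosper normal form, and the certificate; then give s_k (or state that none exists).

none — t_k is not Gosper-summable

Step 1: r(k) = 6*(2*k + 1)/(k + 1).
Factor: A=12*k + 6; B=k + 1; C=1.
Need (12*k + 6)·f(k+1) − (k)·f(k) = 1.
d = -1 from the (1,1,0) case.
deg f ≤ -1 is impossible — no certificate.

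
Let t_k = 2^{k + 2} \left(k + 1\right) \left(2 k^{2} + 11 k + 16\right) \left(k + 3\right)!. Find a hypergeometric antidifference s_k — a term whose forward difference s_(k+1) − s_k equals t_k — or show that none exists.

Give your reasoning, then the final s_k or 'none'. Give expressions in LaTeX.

s_k = 2^{k + 2} k \left(k + 1\right) \left(k + 3\right)!

Step 1: r(k) = 2*(k + 2)*(k + 4)*(11*k + 2*(k + 1)**2 + 27)/((k + 1)*(2*k**2 + 11*k + 16)).
Factor: A=2*k + 8; B=1; C=k**3 + 13*k**2/2 + 27*k/2 + 8.
Key eq: (2*k + 8)·f(k+1) = (1)·f(k) + (k**3 + 13*k**2/2 + 27*k/2 + 8).
From deg A=1, deg B=0, deg C=3: d=2.
Coefficient equations give f(k) = k*(k + 1)/2.
So s_k = (B(k−1)f/C)·t_k = (k/(2*k**2 + 11*k + 16))·t_k = 2**(k + 2)*k*(k + 1)*factorial(k + 3).
Check: Δs_k = 2**(k + 2)*(k + 1)*(2*k**2 + 11*k + 16)*factorial(k + 3). ✓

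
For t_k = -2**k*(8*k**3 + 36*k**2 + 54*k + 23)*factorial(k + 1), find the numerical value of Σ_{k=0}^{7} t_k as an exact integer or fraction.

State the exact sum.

Σ = -26475724803

Compute t_(k+1)/t_k: get 2*(8*k**4 + 76*k**3 + 270*k**2 + 421*k + 242)/(8*k**3 + 36*k**2 + 54*k + 23).
Take A(k)=2*k + 4, B(k)=1, C(k)=k**3 + 9*k**2/2 + 27*k/4 + 23/8.
Solve (2*k + 4)·f(k+1) − (1)·f(k) = k**3 + 9*k**2/2 + 27*k/4 + 23/8.
From deg A=1, deg B=0, deg C=3: d=2.
A polynomial solution: f(k) = (2*k - 1)*(2*k + 3)/8.
Get s_k = R·t_k = -2**k*(2*k - 1)*(2*k + 3)*factorial(k + 1) with R(k) = B(k−1)f(k)/C(k) = (2*k - 1)*(2*k + 3)/(8*k**3 + 36*k**2 + 54*k + 23).
Δs = -2**k*(8*k**3 + 36*k**2 + 54*k + 23)*factorial(k + 1), as required.
Telescoping: Σ = s_(8) − s_(0) = -26475724800 − (3) = -26475724803.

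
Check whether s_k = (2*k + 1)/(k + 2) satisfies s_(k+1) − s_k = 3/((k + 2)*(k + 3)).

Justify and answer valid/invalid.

Valid: the claim telescopes to t_k.

s_(k+1) = (2*k + 3)/(k + 3)
s_(k+1) − s_k = 3/(k**2 + 5*k + 6)
(s_(k+1) − s_k) − t_k = 0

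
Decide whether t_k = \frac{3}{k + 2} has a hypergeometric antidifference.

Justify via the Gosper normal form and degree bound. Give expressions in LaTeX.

No. Not Gosper-summable.

Compute t_(k+1)/t_k: get (k + 2)/(k + 3).
Take A(k)=k + 2, B(k)=k + 3, C(k)=1.
Need (k + 2)·f(k+1) − (k + 2)·f(k) = 1.
From deg A=1, deg B=1, deg C=0: d=0.
Write f(k) = c0. Then LHS − RHS = -1, requiring -1 = 0: contradictory. No certificate.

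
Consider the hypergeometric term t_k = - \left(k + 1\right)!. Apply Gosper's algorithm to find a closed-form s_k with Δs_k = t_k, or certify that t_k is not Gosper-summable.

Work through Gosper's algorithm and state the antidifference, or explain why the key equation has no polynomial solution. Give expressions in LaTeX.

t_(k+1)/t_k = k + 2.
A = k + 2, B = 1, C = 1.
Need (k + 2)·f(k+1) − (1)·f(k) = 1.
From deg A=1, deg B=0, deg C=0: d=-1.
d = -1 < 0 ⇒ no nonzero polynomial f; not summable.

no hypergeometric antidifference exists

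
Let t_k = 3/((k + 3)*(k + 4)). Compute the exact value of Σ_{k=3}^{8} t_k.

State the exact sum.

Σ = 1/4

t_(k+1)/t_k = (k + 3)/(k + 5).
Take A(k)=k + 3, B(k)=k + 5, C(k)=1.
Need (k + 3)·f(k+1) − (k + 4)·f(k) = 1.
d = 1 from the (1,1,0) case.
Solve for f: f(k) = k/3 (degree 1 ≤ 1).
Certificate R = B(k−1)f/C = k*(k + 4)/3 gives s_k = k/(k + 3).
s_(k+1) − s_k = 3/(k**2 + 7*k + 12) = t_k.
Evaluate s at k=9 and k=3: 3/4 and 1/2; difference 1/4.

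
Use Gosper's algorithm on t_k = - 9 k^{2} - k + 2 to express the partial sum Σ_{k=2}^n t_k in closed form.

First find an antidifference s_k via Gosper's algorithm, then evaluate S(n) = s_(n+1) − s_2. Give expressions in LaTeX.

S(n) = - 3 n^{3} - 5 n^{2} + 8

Step 1: r(k) = (k + 9*(k + 1)**2 - 1)/(9*k**2 + k - 2).
A = 1, B = 1, C = k**2 + k/9 - 2/9.
Solve (1)·f(k+1) − (1)·f(k) = k**2 + k/9 - 2/9.
d = 3 from the (0,0,2) case.
Solving with deg f ≤ 3: f(k) = k*(3*k**2 - 4*k - 1)/9.
Then R = B(k−1)f/C = k*(3*k**2 - 4*k - 1)/(9*k**2 + k - 2), so s_k = R(k)·t_k = k*(-3*k**2 + 4*k + 1).
Check: Δs_k = -9*k**2 - k + 2. ✓
Σ_(k=2)^n t_k = s_(n+1) − s_(2) = (-3*n**3 - 5*n**2 + 2) − (-6), i.e. -3*n**3 - 5*n**2 + 8.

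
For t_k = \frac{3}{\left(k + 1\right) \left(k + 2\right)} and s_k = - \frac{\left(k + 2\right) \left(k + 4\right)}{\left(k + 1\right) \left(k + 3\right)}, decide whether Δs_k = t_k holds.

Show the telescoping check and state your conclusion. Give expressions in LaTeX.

Invalid: residual \frac{- k^{2} - 9 k - 17}{k^{4} + 10 k^{3} + 35 k^{2} + 50 k + 24} ≠ 0.

s_(k+1) = -(k + 3)*(k + 5)/((k + 2)*(k + 4))
s_(k+1) − s_k = (2*k**2 + 12*k + 19)/(k**4 + 10*k**3 + 35*k**2 + 50*k + 24)
(s_(k+1) − s_k) − t_k = (-k**2 - 9*k - 17)/(k**4 + 10*k**3 + 35*k**2 + 50*k + 24)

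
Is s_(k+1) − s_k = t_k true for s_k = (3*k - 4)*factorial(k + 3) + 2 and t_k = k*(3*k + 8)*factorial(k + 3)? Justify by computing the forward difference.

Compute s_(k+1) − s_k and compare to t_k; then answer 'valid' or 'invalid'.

valid (s_(k+1) − s_k reduces to t_k)

s_(k+1) = (3*k - 1)*factorial(k + 4) + 2
s_(k+1) − s_k = k*(3*k + 8)*factorial(k + 3)
(s_(k+1) − s_k) − t_k = 0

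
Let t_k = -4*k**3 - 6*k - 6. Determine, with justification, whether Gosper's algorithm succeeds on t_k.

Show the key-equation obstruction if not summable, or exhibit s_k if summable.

Yes. s_k = k*(-k**3 + 2*k**2 - 4*k - 3).

Compute t_(k+1)/t_k: get (3*k + 2*(k + 1)**3 + 6)/(2*k**3 + 3*k + 3).
Factor: A=1; B=1; C=k**3 + 3*k/2 + 3/2.
Set up (1)·f(k+1) − (1)·f(k) − (k**3 + 3*k/2 + 3/2) = 0.
Bound: deg f ≤ 4.
Match coefficients ⇒ f(k) = k*(k**3 - 2*k**2 + 4*k + 3)/4.
Get s_k = R·t_k = k*(-k**3 + 2*k**2 - 4*k - 3) with R(k) = B(k−1)f(k)/C(k) = k*(k**3 - 2*k**2 + 4*k + 3)/(2*(2*k**3 + 3*k + 3)).
Δs = -4*k**3 - 6*k - 6, as required.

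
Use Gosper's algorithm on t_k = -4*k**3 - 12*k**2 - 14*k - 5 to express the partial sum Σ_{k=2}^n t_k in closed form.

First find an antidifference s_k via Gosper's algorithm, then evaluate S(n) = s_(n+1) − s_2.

S(n) = -n**4 - 6*n**3 - 14*n**2 - 14*n + 35

The ratio is (4*k**3 + 24*k**2 + 50*k + 35)/(4*k**3 + 12*k**2 + 14*k + 5).
A = 1, B = 1, C = k**3 + 3*k**2 + 7*k/2 + 5/4.
Need (1)·f(k+1) − (1)·f(k) = k**3 + 3*k**2 + 7*k/2 + 5/4.
From deg A=0, deg B=0, deg C=3: d=4.
Solve for f: f(k) = k**2*(k**2 + 2*k + 2)/4 (degree 4 ≤ 4).
Certificate R = B(k−1)f/C = k**2*(k**2 + 2*k + 2)/(4*k**3 + 12*k**2 + 14*k + 5) gives s_k = k**2*(-k**2 - 2*k - 2).
s_(k+1) − s_k = -4*k**3 - 12*k**2 - 14*k - 5 = t_k.
Σ_(k=2)^n t_k = s_(n+1) − s_(2) = (-n**4 - 6*n**3 - 14*n**2 - 14*n - 5) − (-40), i.e. -n**4 - 6*n**3 - 14*n**2 - 14*n + 35.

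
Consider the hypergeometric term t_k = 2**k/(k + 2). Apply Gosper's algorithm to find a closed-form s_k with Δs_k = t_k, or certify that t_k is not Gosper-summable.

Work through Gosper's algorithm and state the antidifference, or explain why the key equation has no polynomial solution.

Step 1: r(k) = 2*(k + 2)/(k + 3).
Factor: A=2*k + 4; B=k + 3; C=1.
Need (2*k + 4)·f(k+1) − (k + 2)·f(k) = 1.
Bound: deg f ≤ -1.
d = -1 < 0 ⇒ no nonzero polynomial f; not summable.

none — t_k is not Gosper-summable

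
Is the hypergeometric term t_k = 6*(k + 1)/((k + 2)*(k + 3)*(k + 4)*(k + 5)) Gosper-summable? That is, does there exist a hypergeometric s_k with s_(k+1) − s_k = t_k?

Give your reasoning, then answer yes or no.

Yes. s_k = k*(k**2 + 9*k + 8)/(6*(k + 2)*(k + 3)*(k + 4)).

Compute t_(k+1)/t_k: get (k + 2)**2/((k + 1)*(k + 6)).
Take A(k)=k + 2, B(k)=k + 6, C(k)=k + 1.
f must satisfy (k + 2)·f(k+1) − (k + 5)·f(k) = k + 1.
From deg A=1, deg B=1, deg C=1: d=3.
A polynomial solution: f(k) = k*(k + 1)*(k + 8)/36.
R(k) = B(k−1)·f(k)/C(k) = k*(k + 5)*(k + 8)/36; s_k = R·t_k = k*(k**2 + 9*k + 8)/(6*(k + 2)*(k + 3)*(k + 4)).
Check: Δs_k = 6*(k + 1)/(k**4 + 14*k**3 + 71*k**2 + 154*k + 120). ✓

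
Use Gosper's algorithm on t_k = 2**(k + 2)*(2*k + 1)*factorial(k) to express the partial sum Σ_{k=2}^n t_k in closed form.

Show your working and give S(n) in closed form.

Compute t_(k+1)/t_k: get 2*(k + 1)*(2*k + 3)/(2*k + 1).
A = 2*k + 2, B = 1, C = k + 1/2.
Set up (2*k + 2)·f(k+1) − (1)·f(k) − (k + 1/2) = 0.
Degrees (1,0,1) ⇒ d ≤ 0.
Solve for f: f(k) = 1/2 (degree 0 ≤ 0).
Certificate R = B(k−1)f/C = 1/(2*k + 1) gives s_k = 2**(k + 2)*factorial(k).
Check: Δs_k = 2**(k + 2)*(2*k + 1)*factorial(k). ✓
Evaluate: s_(n+1) = 2**(n + 3)*factorial(n + 1); subtract s_(2) = 32 ⇒ S(n) = 8*2**n*factorial(n + 1) - 32.

S(n) = 8*2**n*factorial(n + 1) - 32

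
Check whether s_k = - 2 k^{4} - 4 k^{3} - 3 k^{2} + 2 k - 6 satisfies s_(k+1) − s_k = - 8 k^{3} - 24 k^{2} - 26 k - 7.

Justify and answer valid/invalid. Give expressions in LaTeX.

Valid — Δs_k = t_k.

s_(k+1) = -2*k**4 - 12*k**3 - 27*k**2 - 24*k - 13
s_(k+1) − s_k = -8*k**3 - 24*k**2 - 26*k - 7
(s_(k+1) − s_k) − t_k = 0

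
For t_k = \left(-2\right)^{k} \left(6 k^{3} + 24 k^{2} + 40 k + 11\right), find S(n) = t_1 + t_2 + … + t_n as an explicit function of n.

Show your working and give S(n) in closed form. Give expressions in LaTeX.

S(n) = 4 \left(-2\right)^{n} n^{3} + 20 \left(-2\right)^{n} n^{2} + 36 \left(-2\right)^{n} n + 14 \left(-2\right)^{n} - 14

The ratio is 2*(-6*k**3 - 42*k**2 - 106*k - 81)/(6*k**3 + 24*k**2 + 40*k + 11).
So A=-2 and B=1, with C=k**3 + 4*k**2 + 20*k/3 + 11/6.
f must satisfy (-2)·f(k+1) − (1)·f(k) = k**3 + 4*k**2 + 20*k/3 + 11/6.
Degrees (0,0,3) ⇒ d ≤ 3.
A polynomial solution: f(k) = -(2*k**3 + 4*k**2 + 4*k - 3)/6.
R(k) = B(k−1)·f(k)/C(k) = -(2*k**3 + 4*k**2 + 4*k - 3)/(6*k**3 + 24*k**2 + 40*k + 11); s_k = R·t_k = (-2)**k*(-2*k**3 - 4*k**2 - 4*k + 3).
Check: Δs_k = (-2)**k*(6*k**3 + 24*k**2 + 40*k + 11). ✓
Evaluate: s_(n+1) = 2*(-2)**n*(2*n**3 + 10*n**2 + 18*n + 7); subtract s_(1) = 14 ⇒ S(n) = 4*(-2)**n*n**3 + 20*(-2)**n*n**2 + 36*(-2)**n*n + 14*(-2)**n - 14.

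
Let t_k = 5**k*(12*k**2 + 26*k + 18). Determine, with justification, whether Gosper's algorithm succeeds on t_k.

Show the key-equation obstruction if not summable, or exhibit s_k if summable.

Yes. s_k = 5**k*(3*k**2 - k + 2).

Compute t_(k+1)/t_k: get 5*(6*k**2 + 25*k + 28)/(6*k**2 + 13*k + 9).
Gosper form: A/B · C(k+1)/C(k) with A=5, B=1, C=k**2 + 13*k/6 + 3/2.
Key eq: (5)·f(k+1) = (1)·f(k) + (k**2 + 13*k/6 + 3/2).
From deg A=0, deg B=0, deg C=2: d=2.
A polynomial solution: f(k) = (3*k**2 - k + 2)/12.
R(k) = B(k−1)·f(k)/C(k) = (3*k**2 - k + 2)/(2*(6*k**2 + 13*k + 9)); s_k = R·t_k = 5**k*(3*k**2 - k + 2).
Δs = 5**k*(12*k**2 + 26*k + 18), as required.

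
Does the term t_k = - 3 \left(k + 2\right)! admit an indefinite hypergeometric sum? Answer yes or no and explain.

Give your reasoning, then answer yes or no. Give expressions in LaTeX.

No. Not Gosper-summable.

Ratio r(k) = k + 3.
Gosper form: A/B · C(k+1)/C(k) with A=k + 3, B=1, C=1.
f must satisfy (k + 3)·f(k+1) − (1)·f(k) = 1.
d = -1 from the (1,0,0) case.
d = -1 < 0 ⇒ no nonzero polynomial f; not summable.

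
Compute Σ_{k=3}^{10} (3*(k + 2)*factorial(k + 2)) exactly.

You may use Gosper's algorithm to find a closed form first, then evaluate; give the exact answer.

The ratio is (k + 3)**2/(k + 2).
Normal form (A,B,C) = (k + 3, 1, k + 2).
Solve (k + 3)·f(k+1) − (1)·f(k) = k + 2.
Bound: deg f ≤ 0.
Coefficient equations give f(k) = 1.
So s_k = (B(k−1)f/C)·t_k = (1/(k + 2))·t_k = 3*factorial(k + 2).
Δs = 3*(k + 2)*factorial(k + 2), as required.
Sum = s_(11) − s_(3); s_(11) = 18681062400, s_(3) = 360 ⇒ 18681062040.

Σ = 18681062040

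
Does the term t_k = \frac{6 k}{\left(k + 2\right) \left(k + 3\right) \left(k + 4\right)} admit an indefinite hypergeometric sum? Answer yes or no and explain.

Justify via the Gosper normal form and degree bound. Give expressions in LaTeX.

The ratio is (k + 1)*(k + 2)/(k*(k + 5)).
So A=k + 2 and B=k + 5, with C=k.
Key eq: (k + 2)·f(k+1) = (k + 4)·f(k) + (k).
From deg A=1, deg B=1, deg C=1: d=2.
Solve for f: f(k) = k*(k - 1)/6 (degree 2 ≤ 2).
Get s_k = R·t_k = k*(k - 1)/((k + 2)*(k + 3)) with R(k) = B(k−1)f(k)/C(k) = (k - 1)*(k + 4)/6.
Verify: 6*k/(k**3 + 9*k**2 + 26*k + 24) matches t_k.

Yes. s_k = \frac{k \left(k - 1\right)}{\left(k + 2\right) \left(k + 3\right)}.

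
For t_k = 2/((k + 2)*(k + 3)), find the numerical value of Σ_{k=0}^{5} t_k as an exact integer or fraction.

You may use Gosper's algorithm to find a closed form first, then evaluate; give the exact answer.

The ratio is (k + 2)/(k + 4).
A = k + 2, B = k + 4, C = 1.
Set up (k + 2)·f(k+1) − (k + 3)·f(k) − (1) = 0.
deg f ≤ 1 (via 1,1,0).
Coefficient equations give f(k) = k/2.
Certificate R = B(k−1)f/C = k*(k + 3)/2 gives s_k = k/(k + 2).
s_(k+1) − s_k = 2/(k**2 + 5*k + 6) = t_k.
Evaluate s at k=6 and k=0: 3/4 and 0; difference 3/4.

Σ = 3/4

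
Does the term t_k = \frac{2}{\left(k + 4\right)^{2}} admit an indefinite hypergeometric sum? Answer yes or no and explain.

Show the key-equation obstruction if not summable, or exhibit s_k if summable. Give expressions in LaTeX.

No — the linear system for f has no solution.

Compute t_(k+1)/t_k: get (k + 4)**2/(k + 5)**2.
Take A(k)=k**2 + 8*k + 16, B(k)=k**2 + 10*k + 25, C(k)=1.
Need (k**2 + 8*k + 16)·f(k+1) − (k**2 + 8*k + 16)·f(k) = 1.
From deg A=2, deg B=2, deg C=0: d=0.
Generic f = c0 gives residual -1; -1 = 0 cannot hold, so t_k is not Gosper-summable.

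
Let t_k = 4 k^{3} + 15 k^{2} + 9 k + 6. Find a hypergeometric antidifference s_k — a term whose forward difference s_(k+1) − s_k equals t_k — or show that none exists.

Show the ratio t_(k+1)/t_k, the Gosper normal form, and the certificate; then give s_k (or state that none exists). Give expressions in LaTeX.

s_k = k \left(k^{3} + 3 k^{2} - 2 k + 4\right)

The ratio is (4*k**3 + 27*k**2 + 51*k + 34)/(4*k**3 + 15*k**2 + 9*k + 6).
Gosper form: A/B · C(k+1)/C(k) with A=1, B=1, C=k**3 + 15*k**2/4 + 9*k/4 + 3/2.
f must satisfy (1)·f(k+1) − (1)·f(k) = k**3 + 15*k**2/4 + 9*k/4 + 3/2.
Bound: deg f ≤ 4.
Match coefficients ⇒ f(k) = k*(k**3 + 3*k**2 - 2*k + 4)/4.
So s_k = (B(k−1)f/C)·t_k = (k*(k**3 + 3*k**2 - 2*k + 4)/(4*k**3 + 15*k**2 + 9*k + 6))·t_k = k*(k**3 + 3*k**2 - 2*k + 4).
Check: Δs_k = 4*k**3 + 15*k**2 + 9*k + 6. ✓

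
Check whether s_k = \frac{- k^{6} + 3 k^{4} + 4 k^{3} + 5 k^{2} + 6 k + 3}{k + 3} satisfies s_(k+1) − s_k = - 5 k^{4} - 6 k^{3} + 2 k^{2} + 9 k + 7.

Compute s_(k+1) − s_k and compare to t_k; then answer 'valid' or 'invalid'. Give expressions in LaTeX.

s_(k+1) = (-k**6 - 6*k**5 - 12*k**4 - 4*k**3 + 20*k**2 + 34*k + 20)/(k + 4)
s_(k+1) − s_k = (-5*k**6 - 33*k**5 - 56*k**4 - 13*k**3 + 68*k**2 + 95*k + 48)/(k**2 + 7*k + 12)
(s_(k+1) − s_k) − t_k = 2*(4*k**5 + 22*k**4 + 18*k**3 - 13*k**2 - 31*k - 18)/(k**2 + 7*k + 12)

Invalid: residual \frac{2 \left(4 k^{5} + 22 k^{4} + 18 k^{3} - 13 k^{2} - 31 k - 18\right)}{k^{2} + 7 k + 12} ≠ 0.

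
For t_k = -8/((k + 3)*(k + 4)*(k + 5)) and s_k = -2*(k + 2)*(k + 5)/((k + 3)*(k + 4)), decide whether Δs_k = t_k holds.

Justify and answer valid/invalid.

valid (s_(k+1) − s_k reduces to t_k)

s_(k+1) = -2*(k + 3)*(k + 6)/((k + 4)*(k + 5))
s_(k+1) − s_k = -8/(k**3 + 12*k**2 + 47*k + 60)
(s_(k+1) − s_k) − t_k = 0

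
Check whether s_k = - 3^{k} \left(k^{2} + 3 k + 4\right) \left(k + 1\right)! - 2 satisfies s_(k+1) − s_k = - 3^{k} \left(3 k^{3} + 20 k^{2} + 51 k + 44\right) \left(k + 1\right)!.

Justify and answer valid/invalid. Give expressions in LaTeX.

valid; difference matches t_k

s_(k+1) = -3**(k + 1)*(3*k + (k + 1)**2 + 7)*factorial(k + 2) - 2
s_(k+1) − s_k = -3**k*(3*k**3 + 20*k**2 + 51*k + 44)*factorial(k + 1)
(s_(k+1) − s_k) − t_k = 0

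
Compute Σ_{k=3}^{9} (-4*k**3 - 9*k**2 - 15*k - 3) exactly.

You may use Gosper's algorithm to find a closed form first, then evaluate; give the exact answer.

Σ = -11235

r(k) = (4*k**3 + 21*k**2 + 45*k + 31)/(4*k**3 + 9*k**2 + 15*k + 3) after simplifying.
Take A(k)=1, B(k)=1, C(k)=k**3 + 9*k**2/4 + 15*k/4 + 3/4.
Need (1)·f(k+1) − (1)·f(k) = k**3 + 9*k**2/4 + 15*k/4 + 3/4.
Bound: deg f ≤ 4.
Match coefficients ⇒ f(k) = k*(k**3 + k**2 + 4*k - 3)/4.
Then R = B(k−1)f/C = k*(k**3 + k**2 + 4*k - 3)/(4*k**3 + 9*k**2 + 15*k + 3), so s_k = R(k)·t_k = k*(-k**3 - k**2 - 4*k + 3).
Δs = -4*k**3 - 9*k**2 - 15*k - 3, as required.
Telescoping: Σ = s_(10) − s_(3) = -11370 − (-135) = -11235.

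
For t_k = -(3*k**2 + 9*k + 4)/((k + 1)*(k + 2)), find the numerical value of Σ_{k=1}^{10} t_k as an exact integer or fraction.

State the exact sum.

Step 1: r(k) = (k + 1)*(9*k + 3*(k + 1)**2 + 13)/((k + 3)*(3*k**2 + 9*k + 4)).
Factor: A=k + 1; B=k + 3; C=k**2 + 3*k + 4/3.
Solve (k + 1)·f(k+1) − (k + 2)·f(k) = k**2 + 3*k + 4/3.
Bound: deg f ≤ 2.
A polynomial solution: f(k) = k*(3*k + 1)/3.
Then R = B(k−1)f/C = k*(k + 2)*(3*k + 1)/(3*k**2 + 9*k + 4), so s_k = R(k)·t_k = k*(-3*k - 1)/(k + 1).
s_(k+1) − s_k = (-3*k**2 - 9*k - 4)/(k**2 + 3*k + 2) = t_k.
Telescoping: Σ = s_(11) − s_(1) = -187/6 − (-2) = -175/6.

Σ = -175/6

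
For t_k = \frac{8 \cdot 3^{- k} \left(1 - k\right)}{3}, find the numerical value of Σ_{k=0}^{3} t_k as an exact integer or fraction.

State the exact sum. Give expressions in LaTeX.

Σ = 176/81

Step 1: r(k) = k/(3*(k - 1)).
Take A(k)=1/3, B(k)=1, C(k)=k - 1.
Key eq: (1/3)·f(k+1) = (1)·f(k) + (k - 1).
d = 1 from the (0,0,1) case.
Match coefficients ⇒ f(k) = -3*(2*k - 1)/4.
Certificate R = B(k−1)f/C = -3*(2*k - 1)/(4*(k - 1)) gives s_k = 2*(2*k - 1)/3**k.
Verify: 8*(1 - k)/(3*3**k) matches t_k.
Telescoping: Σ = s_(4) − s_(0) = 14/81 − (-2) = 176/81.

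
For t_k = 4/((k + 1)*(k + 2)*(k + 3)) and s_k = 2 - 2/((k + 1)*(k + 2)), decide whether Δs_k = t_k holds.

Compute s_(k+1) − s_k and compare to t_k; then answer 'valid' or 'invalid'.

Valid — Δs_k = t_k.

s_(k+1) = 2 - 2/((k + 2)*(k + 3))
s_(k+1) − s_k = 4/(k**3 + 6*k**2 + 11*k + 6)
(s_(k+1) − s_k) − t_k = 0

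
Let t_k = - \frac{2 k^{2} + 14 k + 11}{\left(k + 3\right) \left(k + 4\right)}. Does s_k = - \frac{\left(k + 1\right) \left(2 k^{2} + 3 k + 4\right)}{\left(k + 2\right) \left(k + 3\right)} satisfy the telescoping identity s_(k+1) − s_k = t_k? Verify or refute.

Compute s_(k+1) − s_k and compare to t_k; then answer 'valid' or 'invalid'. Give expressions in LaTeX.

s_(k+1) = -(k + 2)*(3*k + 2*(k + 1)**2 + 7)/((k + 3)*(k + 4))
s_(k+1) − s_k = 2*(-k**3 - 9*k**2 - 16*k - 10)/(k**3 + 9*k**2 + 26*k + 24)
(s_(k+1) − s_k) − t_k = (7*k + 2)/(k**3 + 9*k**2 + 26*k + 24)

Invalid: residual \frac{7 k + 2}{k^{3} + 9 k^{2} + 26 k + 24} ≠ 0.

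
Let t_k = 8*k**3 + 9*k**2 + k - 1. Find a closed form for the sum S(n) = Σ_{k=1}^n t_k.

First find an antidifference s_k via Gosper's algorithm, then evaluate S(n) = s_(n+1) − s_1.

S(n) = n*(2*n**3 + 7*n**2 + 7*n + 1)

t_(k+1)/t_k = (k + 8*(k + 1)**3 + 9*(k + 1)**2)/(8*k**3 + 9*k**2 + k - 1).
Factor: A=1; B=1; C=k**3 + 9*k**2/8 + k/8 - 1/8.
Need (1)·f(k+1) − (1)·f(k) = k**3 + 9*k**2/8 + k/8 - 1/8.
d = 4 from the (0,0,3) case.
Solve for f: f(k) = k**2*(2*k**2 - k - 2)/8 (degree 4 ≤ 4).
Then R = B(k−1)f/C = k**2*(2*k**2 - k - 2)/(8*k**3 + 9*k**2 + k - 1), so s_k = R(k)·t_k = k**2*(2*k**2 - k - 2).
Check: Δs_k = 8*k**3 + 9*k**2 + k - 1. ✓
s_(n+1) = 2*n**4 + 7*n**3 + 7*n**2 + n - 1 and s_(1) = -1, so S(n) = n*(2*n**3 + 7*n**2 + 7*n + 1).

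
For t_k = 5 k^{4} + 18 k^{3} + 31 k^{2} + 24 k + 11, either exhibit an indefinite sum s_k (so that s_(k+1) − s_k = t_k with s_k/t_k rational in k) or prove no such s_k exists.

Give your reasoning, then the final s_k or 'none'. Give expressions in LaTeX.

The ratio is (5*k**4 + 38*k**3 + 115*k**2 + 160*k + 89)/(5*k**4 + 18*k**3 + 31*k**2 + 24*k + 11).
A = 1, B = 1, C = k**4 + 18*k**3/5 + 31*k**2/5 + 24*k/5 + 11/5.
Key eq: (1)·f(k+1) = (1)·f(k) + (k**4 + 18*k**3/5 + 31*k**2/5 + 24*k/5 + 11/5).
Bound: deg f ≤ 5.
Solving with deg f ≤ 5: f(k) = k*(k**4 + 2*k**3 + 3*k**2 + k + 4)/5.
Certificate R = B(k−1)f/C = k*(k**4 + 2*k**3 + 3*k**2 + k + 4)/(5*k**4 + 18*k**3 + 31*k**2 + 24*k + 11) gives s_k = k*(k**4 + 2*k**3 + 3*k**2 + k + 4).
s_(k+1) − s_k = 5*k**4 + 18*k**3 + 31*k**2 + 24*k + 11 = t_k.

s_k = k \left(k^{4} + 2 k^{3} + 3 k^{2} + k + 4\right)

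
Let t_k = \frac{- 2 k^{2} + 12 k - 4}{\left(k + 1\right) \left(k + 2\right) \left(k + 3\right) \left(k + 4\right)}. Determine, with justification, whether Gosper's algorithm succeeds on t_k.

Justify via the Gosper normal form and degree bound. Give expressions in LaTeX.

Step 1: r(k) = (k**3 - 3*k**2 - 7*k - 3)/(k**3 - k**2 - 28*k + 10).
So A=k + 1 and B=k + 5, with C=k**2 - 6*k + 2.
Key eq: (k + 1)·f(k+1) = (k + 4)·f(k) + (k**2 - 6*k + 2).
deg f ≤ 3 (via 1,1,2).
A polynomial solution: f(k) = k*(k**2 - 6*k + 29)/12.
So s_k = (B(k−1)f/C)·t_k = (k*(k + 4)*(k**2 - 6*k + 29)/(12*(k**2 - 6*k + 2)))·t_k = -k*(k**2 - 6*k + 29)/(6*(k + 1)*(k + 2)*(k + 3)).
Verify: 2*(-k**2 + 6*k - 2)/(k**4 + 10*k**3 + 35*k**2 + 50*k + 24) matches t_k.

Yes. s_k = - \frac{k \left(k^{2} - 6 k + 29\right)}{6 \left(k + 1\right) \left(k + 2\right) \left(k + 3\right)}.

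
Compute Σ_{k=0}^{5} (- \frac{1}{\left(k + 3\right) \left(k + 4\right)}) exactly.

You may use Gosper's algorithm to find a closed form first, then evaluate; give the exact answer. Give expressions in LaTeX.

r(k) = (k + 3)/(k + 5) after simplifying.
Factor: A=k + 3; B=k + 5; C=1.
Key eq: (k + 3)·f(k+1) = (k + 4)·f(k) + (1).
Degrees (1,1,0) ⇒ d ≤ 1.
Match coefficients ⇒ f(k) = k/3.
Then R = B(k−1)f/C = k*(k + 4)/3, so s_k = R(k)·t_k = -k/(3*k + 9).
Verify: -1/(k**2 + 7*k + 12) matches t_k.
Evaluate s at k=6 and k=0: -2/9 and 0; difference -2/9.

Σ = -2/9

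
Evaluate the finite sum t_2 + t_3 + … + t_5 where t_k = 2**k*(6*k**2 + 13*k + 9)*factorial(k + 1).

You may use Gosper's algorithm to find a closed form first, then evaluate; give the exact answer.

Σ = 5483400

Compute t_(k+1)/t_k: get 2*(6*k**3 + 37*k**2 + 78*k + 56)/(6*k**2 + 13*k + 9).
Factor: A=2*k + 4; B=1; C=k**2 + 13*k/6 + 3/2.
Set up (2*k + 4)·f(k+1) − (1)·f(k) − (k**2 + 13*k/6 + 3/2) = 0.
Degrees (1,0,2) ⇒ d ≤ 1.
Match coefficients ⇒ f(k) = (3*k - 1)/6.
Then R = B(k−1)f/C = (3*k - 1)/(6*k**2 + 13*k + 9), so s_k = R(k)·t_k = 2**k*(3*k - 1)*factorial(k + 1).
Check: Δs_k = 2**k*(6*k**2 + 13*k + 9)*factorial(k + 1). ✓
Evaluate s at k=6 and k=2: 5483520 and 120; difference 5483400.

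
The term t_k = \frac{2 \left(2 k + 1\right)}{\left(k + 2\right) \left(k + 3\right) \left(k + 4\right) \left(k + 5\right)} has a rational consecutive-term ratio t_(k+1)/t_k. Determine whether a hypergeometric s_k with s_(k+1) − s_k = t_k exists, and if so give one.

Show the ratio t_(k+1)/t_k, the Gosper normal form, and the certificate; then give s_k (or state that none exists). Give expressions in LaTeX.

t_(k+1)/t_k = (k + 2)*(2*k + 3)/((k + 6)*(2*k + 1)).
Take A(k)=k + 2, B(k)=k + 6, C(k)=k + 1/2.
f must satisfy (k + 2)·f(k+1) − (k + 5)·f(k) = k + 1/2.
d = 3 from the (1,1,1) case.
Solving with deg f ≤ 3: f(k) = k*(k**2 + 9*k + 2)/48.
So s_k = (B(k−1)f/C)·t_k = (k*(k + 5)*(k**2 + 9*k + 2)/(24*(2*k + 1)))·t_k = k*(k**2 + 9*k + 2)/(12*(k + 2)*(k + 3)*(k + 4)).
Δs = 2*(2*k + 1)/(k**4 + 14*k**3 + 71*k**2 + 154*k + 120), as required.

s_k = \frac{k \left(k^{2} + 9 k + 2\right)}{12 \left(k + 2\right) \left(k + 3\right) \left(k + 4\right)}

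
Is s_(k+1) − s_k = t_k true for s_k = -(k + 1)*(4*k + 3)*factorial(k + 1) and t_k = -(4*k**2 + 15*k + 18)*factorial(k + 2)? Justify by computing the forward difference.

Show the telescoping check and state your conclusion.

s_(k+1) = -(k + 2)*(4*k + 7)*factorial(k + 2)
s_(k+1) − s_k = -(4*k**3 + 19*k**2 + 37*k + 25)*factorial(k + 1)
(s_(k+1) − s_k) − t_k = (4*k**2 + 11*k + 11)*factorial(k + 1)

Invalid: residual (4*k**2 + 11*k + 11)*factorial(k + 1) ≠ 0.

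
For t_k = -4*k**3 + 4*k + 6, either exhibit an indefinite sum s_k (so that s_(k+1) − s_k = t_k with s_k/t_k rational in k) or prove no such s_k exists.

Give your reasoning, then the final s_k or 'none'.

Compute t_(k+1)/t_k: get (2*k - 2*(k + 1)**3 + 5)/(-2*k**3 + 2*k + 3).
A = 1, B = 1, C = k**3 - k - 3/2.
Solve (1)·f(k+1) − (1)·f(k) = k**3 - k - 3/2.
deg f ≤ 4 (via 0,0,3).
A polynomial solution: f(k) = k*(k**3 - 2*k**2 - k - 4)/4.
R(k) = B(k−1)·f(k)/C(k) = k*(k**3 - 2*k**2 - k - 4)/(2*(2*k**3 - 2*k - 3)); s_k = R·t_k = k*(-k**3 + 2*k**2 + k + 4).
Δs = -4*k**3 + 4*k + 6, as required.

s_k = k*(-k**3 + 2*k**2 + k + 4)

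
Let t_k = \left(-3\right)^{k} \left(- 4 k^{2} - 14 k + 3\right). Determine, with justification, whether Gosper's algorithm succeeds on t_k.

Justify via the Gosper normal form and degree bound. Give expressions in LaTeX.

Yes. s_k = \left(-3\right)^{k} \left(k^{2} + 2 k - 3\right).

Compute t_(k+1)/t_k: get 3*(-4*k**2 - 22*k - 15)/(4*k**2 + 14*k - 3).
Normal form (A,B,C) = (-3, 1, k**2 + 7*k/2 - 3/4).
f must satisfy (-3)·f(k+1) − (1)·f(k) = k**2 + 7*k/2 - 3/4.
Degrees (0,0,2) ⇒ d ≤ 2.
A polynomial solution: f(k) = -(k - 1)*(k + 3)/4.
Certificate R = B(k−1)f/C = -(k - 1)*(k + 3)/(4*k**2 + 14*k - 3) gives s_k = (-3)**k*(k**2 + 2*k - 3).
Δs = (-3)**k*(-4*k**2 - 14*k + 3), as required.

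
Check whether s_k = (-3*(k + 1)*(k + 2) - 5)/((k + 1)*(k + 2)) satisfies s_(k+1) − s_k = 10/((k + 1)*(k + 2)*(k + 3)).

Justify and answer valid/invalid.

Valid — Δs_k = t_k.

s_(k+1) = (-3*(k + 2)*(k + 3) - 5)/((k + 2)*(k + 3))
s_(k+1) − s_k = 10/(k**3 + 6*k**2 + 11*k + 6)
(s_(k+1) − s_k) − t_k = 0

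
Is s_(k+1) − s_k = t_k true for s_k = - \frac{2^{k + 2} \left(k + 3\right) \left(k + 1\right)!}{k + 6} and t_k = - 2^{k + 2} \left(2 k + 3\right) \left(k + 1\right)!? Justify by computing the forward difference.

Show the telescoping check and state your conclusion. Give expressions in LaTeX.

Invalid: residual \frac{12 \cdot 2^{k} \left(2 k^{2} + 15 k + 17\right) \left(k + 1\right)!}{\left(k + 6\right) \left(k + 7\right)} ≠ 0.

s_(k+1) = -2**(k + 3)*(k + 4)*factorial(k + 2)/(k + 7)
s_(k+1) − s_k = -2**(k + 2)*(2*k**3 + 23*k**2 + 78*k + 75)*factorial(k + 1)/((k + 6)*(k + 7))
(s_(k+1) − s_k) − t_k = 12*2**k*(2*k**2 + 15*k + 17)*factorial(k + 1)/((k + 6)*(k + 7))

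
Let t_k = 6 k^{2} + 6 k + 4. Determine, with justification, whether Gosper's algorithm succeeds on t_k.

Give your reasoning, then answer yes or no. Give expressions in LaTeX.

Yes. s_k = 2 k \left(k^{2} + 1\right).

The ratio is (3*k**2 + 9*k + 8)/(3*k**2 + 3*k + 2).
Factor: A=1; B=1; C=k**2 + k + 2/3.
Set up (1)·f(k+1) − (1)·f(k) − (k**2 + k + 2/3) = 0.
deg f ≤ 3 (via 0,0,2).
Solve for f: f(k) = k*(k**2 + 1)/3 (degree 3 ≤ 3).
So s_k = (B(k−1)f/C)·t_k = (k*(k**2 + 1)/(3*k**2 + 3*k + 2))·t_k = 2*k*(k**2 + 1).
Verify: 6*k**2 + 6*k + 4 matches t_k.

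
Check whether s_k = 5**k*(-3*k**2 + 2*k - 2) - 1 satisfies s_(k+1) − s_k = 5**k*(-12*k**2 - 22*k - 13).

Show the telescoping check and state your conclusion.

valid (s_(k+1) − s_k reduces to t_k)

s_(k+1) = 5**(k + 1)*(2*k - 3*(k + 1)**2) - 1
s_(k+1) − s_k = 5**k*(-12*k**2 - 22*k - 13)
(s_(k+1) − s_k) − t_k = 0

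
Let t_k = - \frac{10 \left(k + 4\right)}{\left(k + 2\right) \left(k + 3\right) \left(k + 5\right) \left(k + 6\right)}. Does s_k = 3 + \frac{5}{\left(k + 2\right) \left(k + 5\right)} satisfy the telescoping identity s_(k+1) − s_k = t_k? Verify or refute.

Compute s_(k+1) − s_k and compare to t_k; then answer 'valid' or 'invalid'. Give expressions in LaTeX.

s_(k+1) = 3 + 5/((k + 3)*(k + 6))
s_(k+1) − s_k = 10*(-k - 4)/(k**4 + 16*k**3 + 91*k**2 + 216*k + 180)
(s_(k+1) − s_k) − t_k = 0

valid (s_(k+1) − s_k reduces to t_k)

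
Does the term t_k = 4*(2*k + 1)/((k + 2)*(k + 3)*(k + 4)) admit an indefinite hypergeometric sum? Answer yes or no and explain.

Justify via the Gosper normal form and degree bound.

Yes. s_k = k*(5*k + 1)/(3*(k + 2)*(k + 3)).

r(k) = (k + 2)*(2*k + 3)/((k + 5)*(2*k + 1)) after simplifying.
Gosper form: A/B · C(k+1)/C(k) with A=k + 2, B=k + 5, C=k + 1/2.
Need (k + 2)·f(k+1) − (k + 4)·f(k) = k + 1/2.
deg f ≤ 2 (via 1,1,1).
Coefficient equations give f(k) = k*(5*k + 1)/24.
So s_k = (B(k−1)f/C)·t_k = (k*(k + 4)*(5*k + 1)/(12*(2*k + 1)))·t_k = k*(5*k + 1)/(3*(k + 2)*(k + 3)).
Δs = 4*(2*k + 1)/(k**3 + 9*k**2 + 26*k + 24), as required.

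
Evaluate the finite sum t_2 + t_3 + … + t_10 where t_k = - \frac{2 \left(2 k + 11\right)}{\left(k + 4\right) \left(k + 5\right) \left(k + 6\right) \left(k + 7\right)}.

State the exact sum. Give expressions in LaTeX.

t_(k+1)/t_k = (k + 4)*(2*k + 13)/((k + 8)*(2*k + 11)).
Normal form (A,B,C) = (k + 4, k + 8, k + 11/2).
Key eq: (k + 4)·f(k+1) = (k + 7)·f(k) + (k + 11/2).
Degrees (1,1,1) ⇒ d ≤ 3.
Match coefficients ⇒ f(k) = k*(k + 5)*(k + 10)/48.
R(k) = B(k−1)·f(k)/C(k) = k*(k + 5)*(k + 7)*(k + 10)/(24*(2*k + 11)); s_k = R·t_k = k*(-k - 10)/(12*(k**2 + 10*k + 24)).
Check: Δs_k = 2*(-2*k - 11)/(k**4 + 22*k**3 + 179*k**2 + 638*k + 840). ✓
Σ_(k=2)^(10) t_k = s_(11) − s_(2) = -77/1020 − (-1/24) = -23/680.

Σ = -23/680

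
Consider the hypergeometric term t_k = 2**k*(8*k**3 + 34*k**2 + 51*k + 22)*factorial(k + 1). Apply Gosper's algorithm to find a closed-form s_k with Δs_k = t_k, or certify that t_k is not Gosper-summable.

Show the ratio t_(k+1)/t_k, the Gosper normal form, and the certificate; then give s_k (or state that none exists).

t_(k+1)/t_k = 2*(8*k**4 + 74*k**3 + 259*k**2 + 401*k + 230)/(8*k**3 + 34*k**2 + 51*k + 22).
Factor: A=2*k + 4; B=1; C=k**3 + 17*k**2/4 + 51*k/8 + 11/4.
Key eq: (2*k + 4)·f(k+1) = (1)·f(k) + (k**3 + 17*k**2/4 + 51*k/8 + 11/4).
From deg A=1, deg B=0, deg C=3: d=2.
Match coefficients ⇒ f(k) = (4*k**2 + 3*k - 2)/8.
So s_k = (B(k−1)f/C)·t_k = ((4*k**2 + 3*k - 2)/(8*k**3 + 34*k**2 + 51*k + 22))·t_k = 2**k*(4*k**2 + 3*k - 2)*factorial(k + 1).
Δs = 2**k*(8*k**3 + 34*k**2 + 51*k + 22)*factorial(k + 1), as required.

s_k = 2**k*(4*k**2 + 3*k - 2)*factorial(k + 1)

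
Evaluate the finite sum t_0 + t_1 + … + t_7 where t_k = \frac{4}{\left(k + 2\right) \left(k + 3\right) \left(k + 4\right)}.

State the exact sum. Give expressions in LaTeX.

Σ = 52/165

Step 1: r(k) = (k + 2)/(k + 5).
A = k + 2, B = k + 5, C = 1.
Solve (k + 2)·f(k+1) − (k + 4)·f(k) = 1.
deg f ≤ 2 (via 1,1,0).
Solve for f: f(k) = k*(k + 5)/12 (degree 2 ≤ 2).
Get s_k = R·t_k = k*(k + 5)/(3*(k + 2)*(k + 3)) with R(k) = B(k−1)f(k)/C(k) = k*(k + 4)*(k + 5)/12.
Δs = 4/(k**3 + 9*k**2 + 26*k + 24), as required.
Sum = s_(8) − s_(0); s_(8) = 52/165, s_(0) = 0 ⇒ 52/165.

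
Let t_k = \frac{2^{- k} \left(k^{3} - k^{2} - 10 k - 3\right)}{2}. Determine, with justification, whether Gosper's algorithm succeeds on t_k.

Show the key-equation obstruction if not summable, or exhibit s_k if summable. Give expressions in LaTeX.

t_(k+1)/t_k = (k**3 + 2*k**2 - 9*k - 13)/(2*(k**3 - k**2 - 10*k - 3)).
Normal form (A,B,C) = (1/2, 1, k**3 - k**2 - 10*k - 3).
Solve (1/2)·f(k+1) − (1)·f(k) = k**3 - k**2 - 10*k - 3.
d = 3 from the (0,0,3) case.
Match coefficients ⇒ f(k) = -2*(k**3 + 2*k**2 - 3*k - 3).
Then R = B(k−1)f/C = -2*(k**3 + 2*k**2 - 3*k - 3)/(k**3 - k**2 - 10*k - 3), so s_k = R(k)·t_k = (-k**3 - 2*k**2 + 3*k + 3)/2**k.
Δs = (k**3 - k**2 - 10*k - 3)/(2*2**k), as required.

Yes. s_k = 2^{- k} \left(- k^{3} - 2 k^{2} + 3 k + 3\right).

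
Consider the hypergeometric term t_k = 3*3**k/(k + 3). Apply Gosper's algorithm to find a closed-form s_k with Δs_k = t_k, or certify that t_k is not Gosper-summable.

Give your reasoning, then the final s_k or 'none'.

not Gosper-summable; s_k does not exist

Compute t_(k+1)/t_k: get 3*(k + 3)/(k + 4).
A = 3*k + 9, B = k + 4, C = 1.
f must satisfy (3*k + 9)·f(k+1) − (k + 3)·f(k) = 1.
deg f ≤ -1 (via 1,1,0).
deg f ≤ -1 is impossible — no certificate.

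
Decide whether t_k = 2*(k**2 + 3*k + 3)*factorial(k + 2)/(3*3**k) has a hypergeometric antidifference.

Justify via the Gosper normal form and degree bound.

Yes. s_k = 2*(k + 2)*factorial(k + 2)/3**k.

Step 1: r(k) = (k + 3)*(3*k + (k + 1)**2 + 6)/(3*(k**2 + 3*k + 3)).
Take A(k)=k/3 + 1, B(k)=1, C(k)=k**2 + 3*k + 3.
Set up (k/3 + 1)·f(k+1) − (1)·f(k) − (k**2 + 3*k + 3) = 0.
Bound: deg f ≤ 1.
Match coefficients ⇒ f(k) = 3*(k + 2).
Then R = B(k−1)f/C = 3*(k + 2)/(k**2 + 3*k + 3), so s_k = R(k)·t_k = 2*(k + 2)*factorial(k + 2)/3**k.
Check: Δs_k = 2*(k**2 + 3*k + 3)*factorial(k + 2)/(3*3**k). ✓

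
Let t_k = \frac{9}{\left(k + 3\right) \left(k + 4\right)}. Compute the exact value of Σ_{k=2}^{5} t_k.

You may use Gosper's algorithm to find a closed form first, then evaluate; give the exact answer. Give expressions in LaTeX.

Σ = 4/5

t_(k+1)/t_k = (k + 3)/(k + 5).
Normal form (A,B,C) = (k + 3, k + 5, 1).
Solve (k + 3)·f(k+1) − (k + 4)·f(k) = 1.
From deg A=1, deg B=1, deg C=0: d=1.
Coefficient equations give f(k) = k/3.
Get s_k = R·t_k = 3*k/(k + 3) with R(k) = B(k−1)f(k)/C(k) = k*(k + 4)/3.
Δs = 9/(k**2 + 7*k + 12), as required.
Evaluate s at k=6 and k=2: 2 and 6/5; difference 4/5.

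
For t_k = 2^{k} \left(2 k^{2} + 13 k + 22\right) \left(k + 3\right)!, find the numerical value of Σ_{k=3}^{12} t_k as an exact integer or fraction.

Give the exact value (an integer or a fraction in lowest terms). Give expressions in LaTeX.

Σ = 2570992421437411200

t_(k+1)/t_k = 2*(2*k**3 + 25*k**2 + 105*k + 148)/(2*k**2 + 13*k + 22).
Factor: A=2*k + 8; B=1; C=k**2 + 13*k/2 + 11.
Need (2*k + 8)·f(k+1) − (1)·f(k) = k**2 + 13*k/2 + 11.
d = 1 from the (1,0,2) case.
Coefficient equations give f(k) = (k + 2)/2.
So s_k = (B(k−1)f/C)·t_k = ((k + 2)/(2*k**2 + 13*k + 22))·t_k = 2**k*(k + 2)*factorial(k + 3).
Verify: 2**k*(2*k**2 + 13*k + 22)*factorial(k + 3) matches t_k.
Telescoping: Σ = s_(13) − s_(3) = 2570992421437440000 − (28800) = 2570992421437411200.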